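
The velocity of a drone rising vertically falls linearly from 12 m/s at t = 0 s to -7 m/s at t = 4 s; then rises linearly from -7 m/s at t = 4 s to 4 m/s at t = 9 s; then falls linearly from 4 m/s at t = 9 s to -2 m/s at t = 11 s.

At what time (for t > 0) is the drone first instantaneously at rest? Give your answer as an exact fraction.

t = 48/19 s

v changes sign on 0–4 s (from 12 to -7); the graph is linear there, so v = 0 at t = 0 + (-12)·(4 − 0)/(-7 − 12) = 48/19 s.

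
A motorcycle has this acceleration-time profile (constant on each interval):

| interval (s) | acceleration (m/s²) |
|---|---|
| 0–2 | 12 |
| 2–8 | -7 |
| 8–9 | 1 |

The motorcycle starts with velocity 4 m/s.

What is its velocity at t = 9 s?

-13 m/s

Δv equals the area under the a-t graph; then v = v₀ + Δv.
0–2 s: 12 × 2 = 24 m/s
2–8 s: -7 × 6 = -42 m/s
8–9 s: 1 × 1 = 1 m/s
Δv = -17 m/s, so v(9) = 4 + (-17) = -13 m/s.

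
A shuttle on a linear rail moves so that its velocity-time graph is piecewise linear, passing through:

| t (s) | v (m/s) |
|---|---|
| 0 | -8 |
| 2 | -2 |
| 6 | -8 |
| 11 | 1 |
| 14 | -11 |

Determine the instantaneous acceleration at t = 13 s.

-4 m/s²

Acceleration is the slope of the v-t graph on 11–14 s: (-11 − 1)/(14 − 11) = -4 m/s².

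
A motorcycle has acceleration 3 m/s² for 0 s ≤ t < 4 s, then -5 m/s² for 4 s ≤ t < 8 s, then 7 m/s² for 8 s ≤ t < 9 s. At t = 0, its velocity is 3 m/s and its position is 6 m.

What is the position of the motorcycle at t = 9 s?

60.5 m

On each constant-a segment, Δv = aΔt and Δx = v₀Δt + ½aΔt²; chain segment to segment.
0–4 s: v starts 3 m/s; Δx = 3·4 + ½·3·4² = 36 m; v ends 15 m/s.
4–8 s: v starts 15 m/s; Δx = 15·4 + ½·-5·4² = 20 m; v ends -5 m/s.
8–9 s: v starts -5 m/s; Δx = -5·1 + ½·7·1² = -1.5 m; v ends 2 m/s.
x(9) = 6 + Σ Δx = 60.5 m.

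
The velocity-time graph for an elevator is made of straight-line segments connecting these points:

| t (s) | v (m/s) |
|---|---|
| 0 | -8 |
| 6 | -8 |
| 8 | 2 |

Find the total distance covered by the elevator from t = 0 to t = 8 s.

Distance (not displacement) is the total path length: add the absolute areas under v-t.
0–6 s: |-8| × 6 = 48 m
6–8 s: v = 0 at t = 7.6 s; triangle areas 6.4 + 0.4 = 6.8 m
Total distance = 54.8 m

54.8 m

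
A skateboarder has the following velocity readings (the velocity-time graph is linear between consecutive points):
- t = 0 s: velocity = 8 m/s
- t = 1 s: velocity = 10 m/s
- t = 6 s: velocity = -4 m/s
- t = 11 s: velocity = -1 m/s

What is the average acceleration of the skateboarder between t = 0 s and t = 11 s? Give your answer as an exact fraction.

-9/11 m/s²

Average acceleration = Δv/Δt = (-1 − 8)/(11 − 0) = -9/11 m/s².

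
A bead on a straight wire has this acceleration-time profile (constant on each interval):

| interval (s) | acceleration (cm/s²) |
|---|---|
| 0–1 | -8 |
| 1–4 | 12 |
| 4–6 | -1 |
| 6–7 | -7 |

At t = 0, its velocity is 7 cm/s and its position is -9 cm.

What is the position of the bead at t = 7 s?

On each constant-a segment, Δv = aΔt and Δx = v₀Δt + ½aΔt²; chain segment to segment.
0–1 s: v starts 7 cm/s; Δx = 7·1 + ½·-8·1² = 3 cm; v ends -1 cm/s.
1–4 s: v starts -1 cm/s; Δx = -1·3 + ½·12·3² = 51 cm; v ends 35 cm/s.
4–6 s: v starts 35 cm/s; Δx = 35·2 + ½·-1·2² = 68 cm; v ends 33 cm/s.
6–7 s: v starts 33 cm/s; Δx = 33·1 + ½·-7·1² = 29.5 cm; v ends 26 cm/s.
x(7) = -9 + Σ Δx = 142.5 cm.

142.5 cm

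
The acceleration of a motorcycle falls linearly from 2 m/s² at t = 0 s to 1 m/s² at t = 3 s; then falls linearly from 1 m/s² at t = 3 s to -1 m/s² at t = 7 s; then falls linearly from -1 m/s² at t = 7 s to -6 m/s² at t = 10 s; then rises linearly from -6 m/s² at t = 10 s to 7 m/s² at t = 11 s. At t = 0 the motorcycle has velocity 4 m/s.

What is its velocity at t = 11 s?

Δv equals the area under the a-t graph; then v = v₀ + Δv.
0–3 s: ½(2 + 1)(3) = 4.5 m/s
3–7 s: ½(1 + -1)(4) = 0 m/s
7–10 s: ½(-1 + -6)(3) = -10.5 m/s
10–11 s: ½(-6 + 7)(1) = 0.5 m/s
Δv = -5.5 m/s, so v(11) = 4 + (-5.5) = -1.5 m/s.

-1.5 m/s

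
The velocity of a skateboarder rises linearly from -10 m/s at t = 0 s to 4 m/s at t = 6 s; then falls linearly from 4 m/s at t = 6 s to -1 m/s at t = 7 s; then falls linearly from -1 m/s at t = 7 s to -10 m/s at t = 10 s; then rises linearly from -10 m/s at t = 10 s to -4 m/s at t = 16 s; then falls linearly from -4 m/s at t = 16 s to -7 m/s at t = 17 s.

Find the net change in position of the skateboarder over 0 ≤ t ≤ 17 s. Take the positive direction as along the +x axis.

-80.5 m

Net displacement equals the area under the velocity-time graph (areas below the axis count negative).
0–6 s: ½(-10 + 4)(6) = -18 m
6–7 s: ½(4 + -1)(1) = 1.5 m
7–10 s: ½(-1 + -10)(3) = -16.5 m
10–16 s: ½(-10 + -4)(6) = -42 m
16–17 s: ½(-4 + -7)(1) = -5.5 m
Net displacement = -80.5 m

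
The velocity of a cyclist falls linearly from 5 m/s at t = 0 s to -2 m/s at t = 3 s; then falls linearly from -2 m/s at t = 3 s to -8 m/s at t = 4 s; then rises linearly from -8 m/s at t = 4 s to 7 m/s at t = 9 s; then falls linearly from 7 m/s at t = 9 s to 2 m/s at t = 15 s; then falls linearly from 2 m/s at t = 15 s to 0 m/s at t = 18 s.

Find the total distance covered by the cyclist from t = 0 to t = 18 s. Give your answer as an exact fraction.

1261/21 m

Total distance travelled is ∫|v| dt — sum the magnitudes of each area piece.
0–3 s: v = 0 at t = 15/7 s; triangle areas 75/14 + 6/7 = 87/14 m
3–4 s: |½(-2 + -8)(1)| = 5 m
4–9 s: v = 0 at t = 20/3 s; triangle areas 32/3 + 49/6 = 113/6 m
9–15 s: |½(7 + 2)(6)| = 27 m
15–18 s: |½(2 + 0)(3)| = 3 m
Total distance = 1261/21 m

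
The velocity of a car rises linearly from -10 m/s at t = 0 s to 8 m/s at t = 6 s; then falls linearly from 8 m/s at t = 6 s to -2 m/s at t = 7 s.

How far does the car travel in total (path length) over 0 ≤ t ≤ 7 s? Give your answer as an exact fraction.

Distance (not displacement) is the total path length: add the absolute areas under v-t.
0–6 s: v = 0 at t = 10/3 s; triangle areas 50/3 + 32/3 = 82/3 m
6–7 s: v = 0 at t = 6.8 s; triangle areas 3.2 + 0.2 = 3.4 m
Total distance = 461/15 m

461/15 m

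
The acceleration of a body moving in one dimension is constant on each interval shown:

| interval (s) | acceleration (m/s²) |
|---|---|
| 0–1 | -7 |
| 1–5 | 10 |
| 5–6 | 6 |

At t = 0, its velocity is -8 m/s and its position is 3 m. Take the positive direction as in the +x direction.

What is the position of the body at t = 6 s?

On each constant-a segment, Δv = aΔt and Δx = v₀Δt + ½aΔt²; chain segment to segment.
0–1 s: v starts -8 m/s; Δx = -8·1 + ½·-7·1² = -11.5 m; v ends -15 m/s.
1–5 s: v starts -15 m/s; Δx = -15·4 + ½·10·4² = 20 m; v ends 25 m/s.
5–6 s: v starts 25 m/s; Δx = 25·1 + ½·6·1² = 28 m; v ends 31 m/s.
x(6) = 3 + Σ Δx = 39.5 m.

39.5 m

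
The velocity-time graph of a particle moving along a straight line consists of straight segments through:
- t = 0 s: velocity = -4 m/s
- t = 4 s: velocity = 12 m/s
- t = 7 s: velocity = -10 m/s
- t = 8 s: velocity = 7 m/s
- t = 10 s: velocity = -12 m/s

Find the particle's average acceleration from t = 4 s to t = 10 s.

Average acceleration = Δv/Δt = (-12 − 12)/(10 − 4) = -4 m/s².

-4 m/s²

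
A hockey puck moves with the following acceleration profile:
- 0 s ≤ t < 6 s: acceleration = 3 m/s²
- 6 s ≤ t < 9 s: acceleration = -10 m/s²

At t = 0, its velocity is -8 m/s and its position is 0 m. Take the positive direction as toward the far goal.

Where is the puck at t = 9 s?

On each constant-a segment, Δv = aΔt and Δx = v₀Δt + ½aΔt²; chain segment to segment.
0–6 s: v starts -8 m/s; Δx = -8·6 + ½·3·6² = 6 m; v ends 10 m/s.
6–9 s: v starts 10 m/s; Δx = 10·3 + ½·-10·3² = -15 m; v ends -20 m/s.
x(9) = 0 + Σ Δx = -9 m.

-9 m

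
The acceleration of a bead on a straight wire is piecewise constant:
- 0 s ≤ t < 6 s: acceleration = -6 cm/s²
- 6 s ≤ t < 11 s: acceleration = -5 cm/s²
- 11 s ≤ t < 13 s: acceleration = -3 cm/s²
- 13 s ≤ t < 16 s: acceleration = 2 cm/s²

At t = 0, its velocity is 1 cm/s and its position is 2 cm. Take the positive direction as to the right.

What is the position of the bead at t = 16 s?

On each constant-a segment, Δv = aΔt and Δx = v₀Δt + ½aΔt²; chain segment to segment.
0–6 s: v starts 1 cm/s; Δx = 1·6 + ½·-6·6² = -102 cm; v ends -35 cm/s.
6–11 s: v starts -35 cm/s; Δx = -35·5 + ½·-5·5² = -237.5 cm; v ends -60 cm/s.
11–13 s: v starts -60 cm/s; Δx = -60·2 + ½·-3·2² = -126 cm; v ends -66 cm/s.
13–16 s: v starts -66 cm/s; Δx = -66·3 + ½·2·3² = -189 cm; v ends -60 cm/s.
x(16) = 2 + Σ Δx = -652.5 cm.

-652.5 cm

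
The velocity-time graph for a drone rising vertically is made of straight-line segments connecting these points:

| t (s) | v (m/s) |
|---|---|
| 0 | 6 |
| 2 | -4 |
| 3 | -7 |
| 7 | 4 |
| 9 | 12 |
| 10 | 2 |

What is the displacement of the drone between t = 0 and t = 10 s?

Net displacement equals the area under the velocity-time graph (areas below the axis count negative).
0–2 s: ½(6 + -4)(2) = 2 m
2–3 s: ½(-4 + -7)(1) = -5.5 m
3–7 s: ½(-7 + 4)(4) = -6 m
7–9 s: ½(4 + 12)(2) = 16 m
9–10 s: ½(12 + 2)(1) = 7 m
Net displacement = 13.5 m

13.5 m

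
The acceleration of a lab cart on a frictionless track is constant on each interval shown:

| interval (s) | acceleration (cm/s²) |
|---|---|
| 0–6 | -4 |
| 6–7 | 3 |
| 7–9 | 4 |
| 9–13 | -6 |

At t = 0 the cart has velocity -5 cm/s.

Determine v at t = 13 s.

Δv equals the area under the a-t graph; then v = v₀ + Δv.
0–6 s: -4 × 6 = -24 cm/s
6–7 s: 3 × 1 = 3 cm/s
7–9 s: 4 × 2 = 8 cm/s
9–13 s: -6 × 4 = -24 cm/s
Δv = -37 cm/s, so v(13) = -5 + (-37) = -42 cm/s.

-42 cm/s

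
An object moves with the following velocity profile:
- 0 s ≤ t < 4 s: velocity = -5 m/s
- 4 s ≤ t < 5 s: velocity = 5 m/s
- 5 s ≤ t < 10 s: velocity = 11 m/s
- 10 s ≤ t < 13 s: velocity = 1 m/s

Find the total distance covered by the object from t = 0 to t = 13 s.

Distance (not displacement) is the total path length: add the absolute areas under v-t.
0–4 s: |-5| × 4 = 20 m
4–5 s: |5| × 1 = 5 m
5–10 s: |11| × 5 = 55 m
10–13 s: |1| × 3 = 3 m
Total distance = 83 m

83 m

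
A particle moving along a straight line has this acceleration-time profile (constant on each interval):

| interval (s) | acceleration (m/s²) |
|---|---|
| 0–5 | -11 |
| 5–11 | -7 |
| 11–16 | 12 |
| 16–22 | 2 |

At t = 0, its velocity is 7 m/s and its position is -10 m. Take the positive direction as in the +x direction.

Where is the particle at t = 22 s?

-970.5 m

On each constant-a segment, Δv = aΔt and Δx = v₀Δt + ½aΔt²; chain segment to segment.
0–5 s: v starts 7 m/s; Δx = 7·5 + ½·-11·5² = -102.5 m; v ends -48 m/s.
5–11 s: v starts -48 m/s; Δx = -48·6 + ½·-7·6² = -414 m; v ends -90 m/s.
11–16 s: v starts -90 m/s; Δx = -90·5 + ½·12·5² = -300 m; v ends -30 m/s.
16–22 s: v starts -30 m/s; Δx = -30·6 + ½·2·6² = -144 m; v ends -18 m/s.
x(22) = -10 + Σ Δx = -970.5 m.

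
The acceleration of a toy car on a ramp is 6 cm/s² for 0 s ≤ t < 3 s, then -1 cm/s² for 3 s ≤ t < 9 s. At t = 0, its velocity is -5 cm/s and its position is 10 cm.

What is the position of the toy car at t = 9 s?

On each constant-a segment, Δv = aΔt and Δx = v₀Δt + ½aΔt²; chain segment to segment.
0–3 s: v starts -5 cm/s; Δx = -5·3 + ½·6·3² = 12 cm; v ends 13 cm/s.
3–9 s: v starts 13 cm/s; Δx = 13·6 + ½·-1·6² = 60 cm; v ends 7 cm/s.
x(9) = 10 + Σ Δx = 82 cm.

82 cm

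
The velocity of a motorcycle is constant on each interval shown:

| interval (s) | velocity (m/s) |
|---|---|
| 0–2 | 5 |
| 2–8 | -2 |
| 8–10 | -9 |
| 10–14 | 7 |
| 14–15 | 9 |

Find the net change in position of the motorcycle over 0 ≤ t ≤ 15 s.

Net displacement equals the area under the velocity-time graph (areas below the axis count negative).
0–2 s: 5 × 2 = 10 m
2–8 s: -2 × 6 = -12 m
8–10 s: -9 × 2 = -18 m
10–14 s: 7 × 4 = 28 m
14–15 s: 9 × 1 = 9 m
Net displacement = 17 m

17 m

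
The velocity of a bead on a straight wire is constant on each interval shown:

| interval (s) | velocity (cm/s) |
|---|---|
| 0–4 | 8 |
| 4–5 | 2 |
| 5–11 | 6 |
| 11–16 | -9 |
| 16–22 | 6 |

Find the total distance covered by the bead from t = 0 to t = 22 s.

Distance (not displacement) is the total path length: add the absolute areas under v-t.
0–4 s: |8| × 4 = 32 cm
4–5 s: |2| × 1 = 2 cm
5–11 s: |6| × 6 = 36 cm
11–16 s: |-9| × 5 = 45 cm
16–22 s: |6| × 6 = 36 cm
Total distance = 151 cm

151 cm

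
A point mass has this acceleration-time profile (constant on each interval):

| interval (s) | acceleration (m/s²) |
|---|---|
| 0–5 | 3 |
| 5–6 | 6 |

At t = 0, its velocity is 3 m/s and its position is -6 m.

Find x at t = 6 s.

67.5 m

On each constant-a segment, Δv = aΔt and Δx = v₀Δt + ½aΔt²; chain segment to segment.
0–5 s: v starts 3 m/s; Δx = 3·5 + ½·3·5² = 52.5 m; v ends 18 m/s.
5–6 s: v starts 18 m/s; Δx = 18·1 + ½·6·1² = 21 m; v ends 24 m/s.
x(6) = -6 + Σ Δx = 67.5 m.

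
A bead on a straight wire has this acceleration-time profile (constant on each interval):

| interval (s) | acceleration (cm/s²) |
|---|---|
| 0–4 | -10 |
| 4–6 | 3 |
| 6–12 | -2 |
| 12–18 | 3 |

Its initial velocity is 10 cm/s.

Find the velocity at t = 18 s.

-18 cm/s

Δv equals the area under the a-t graph; then v = v₀ + Δv.
0–4 s: -10 × 4 = -40 cm/s
4–6 s: 3 × 2 = 6 cm/s
6–12 s: -2 × 6 = -12 cm/s
12–18 s: 3 × 6 = 18 cm/s
Δv = -28 cm/s, so v(18) = 10 + (-28) = -18 cm/s.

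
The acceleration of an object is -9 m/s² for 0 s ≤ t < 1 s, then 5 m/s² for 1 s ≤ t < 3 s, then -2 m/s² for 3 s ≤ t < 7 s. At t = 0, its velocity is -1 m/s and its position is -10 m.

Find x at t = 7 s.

On each constant-a segment, Δv = aΔt and Δx = v₀Δt + ½aΔt²; chain segment to segment.
0–1 s: v starts -1 m/s; Δx = -1·1 + ½·-9·1² = -5.5 m; v ends -10 m/s.
1–3 s: v starts -10 m/s; Δx = -10·2 + ½·5·2² = -10 m; v ends 0 m/s.
3–7 s: v starts 0 m/s; Δx = 0·4 + ½·-2·4² = -16 m; v ends -8 m/s.
x(7) = -10 + Σ Δx = -41.5 m.

-41.5 m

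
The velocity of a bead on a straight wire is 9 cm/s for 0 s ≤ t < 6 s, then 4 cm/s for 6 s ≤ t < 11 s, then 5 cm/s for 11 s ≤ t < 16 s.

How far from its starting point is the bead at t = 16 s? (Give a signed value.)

Net displacement equals the area under the velocity-time graph (areas below the axis count negative).
0–6 s: 9 × 6 = 54 cm
6–11 s: 4 × 5 = 20 cm
11–16 s: 5 × 5 = 25 cm
Net displacement = 99 cm

99 cm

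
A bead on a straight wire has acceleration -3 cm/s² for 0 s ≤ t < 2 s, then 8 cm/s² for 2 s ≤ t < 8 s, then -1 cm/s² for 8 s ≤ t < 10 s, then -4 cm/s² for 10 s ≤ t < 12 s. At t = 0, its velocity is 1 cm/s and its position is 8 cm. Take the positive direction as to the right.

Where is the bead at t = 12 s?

276 cm

On each constant-a segment, Δv = aΔt and Δx = v₀Δt + ½aΔt²; chain segment to segment.
0–2 s: v starts 1 cm/s; Δx = 1·2 + ½·-3·2² = -4 cm; v ends -5 cm/s.
2–8 s: v starts -5 cm/s; Δx = -5·6 + ½·8·6² = 114 cm; v ends 43 cm/s.
8–10 s: v starts 43 cm/s; Δx = 43·2 + ½·-1·2² = 84 cm; v ends 41 cm/s.
10–12 s: v starts 41 cm/s; Δx = 41·2 + ½·-4·2² = 74 cm; v ends 33 cm/s.
x(12) = 8 + Σ Δx = 276 cm.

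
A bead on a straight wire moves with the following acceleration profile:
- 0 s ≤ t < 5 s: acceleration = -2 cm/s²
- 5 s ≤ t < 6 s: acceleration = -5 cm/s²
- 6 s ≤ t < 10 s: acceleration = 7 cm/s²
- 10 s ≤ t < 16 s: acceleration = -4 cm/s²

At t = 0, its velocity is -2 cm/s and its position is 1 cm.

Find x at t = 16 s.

On each constant-a segment, Δv = aΔt and Δx = v₀Δt + ½aΔt²; chain segment to segment.
0–5 s: v starts -2 cm/s; Δx = -2·5 + ½·-2·5² = -35 cm; v ends -12 cm/s.
5–6 s: v starts -12 cm/s; Δx = -12·1 + ½·-5·1² = -14.5 cm; v ends -17 cm/s.
6–10 s: v starts -17 cm/s; Δx = -17·4 + ½·7·4² = -12 cm; v ends 11 cm/s.
10–16 s: v starts 11 cm/s; Δx = 11·6 + ½·-4·6² = -6 cm; v ends -13 cm/s.
x(16) = 1 + Σ Δx = -66.5 cm.

-66.5 cm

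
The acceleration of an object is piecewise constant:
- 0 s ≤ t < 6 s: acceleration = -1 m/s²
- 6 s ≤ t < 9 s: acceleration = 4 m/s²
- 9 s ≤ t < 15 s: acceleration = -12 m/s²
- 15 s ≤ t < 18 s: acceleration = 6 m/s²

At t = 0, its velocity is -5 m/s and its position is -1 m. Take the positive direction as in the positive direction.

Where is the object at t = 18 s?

-460 m

On each constant-a segment, Δv = aΔt and Δx = v₀Δt + ½aΔt²; chain segment to segment.
0–6 s: v starts -5 m/s; Δx = -5·6 + ½·-1·6² = -48 m; v ends -11 m/s.
6–9 s: v starts -11 m/s; Δx = -11·3 + ½·4·3² = -15 m; v ends 1 m/s.
9–15 s: v starts 1 m/s; Δx = 1·6 + ½·-12·6² = -210 m; v ends -71 m/s.
15–18 s: v starts -71 m/s; Δx = -71·3 + ½·6·3² = -186 m; v ends -53 m/s.
x(18) = -1 + Σ Δx = -460 m.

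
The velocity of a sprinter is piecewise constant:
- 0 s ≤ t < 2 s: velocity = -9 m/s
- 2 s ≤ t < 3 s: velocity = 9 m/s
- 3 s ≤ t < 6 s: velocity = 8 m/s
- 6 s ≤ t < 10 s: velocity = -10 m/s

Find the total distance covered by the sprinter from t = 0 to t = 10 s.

91 m

Total distance travelled is ∫|v| dt — sum the magnitudes of each area piece.
0–2 s: |-9| × 2 = 18 m
2–3 s: |9| × 1 = 9 m
3–6 s: |8| × 3 = 24 m
6–10 s: |-10| × 4 = 40 m
Total distance = 91 m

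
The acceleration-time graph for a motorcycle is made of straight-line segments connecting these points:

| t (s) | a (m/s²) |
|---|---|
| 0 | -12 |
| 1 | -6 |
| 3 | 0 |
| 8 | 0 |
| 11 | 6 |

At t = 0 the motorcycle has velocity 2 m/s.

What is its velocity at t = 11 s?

-4 m/s

Δv equals the area under the a-t graph; then v = v₀ + Δv.
0–1 s: ½(-12 + -6)(1) = -9 m/s
1–3 s: ½(-6 + 0)(2) = -6 m/s
3–8 s: 0 × 5 = 0 m/s
8–11 s: ½(0 + 6)(3) = 9 m/s
Δv = -6 m/s, so v(11) = 2 + (-6) = -4 m/s.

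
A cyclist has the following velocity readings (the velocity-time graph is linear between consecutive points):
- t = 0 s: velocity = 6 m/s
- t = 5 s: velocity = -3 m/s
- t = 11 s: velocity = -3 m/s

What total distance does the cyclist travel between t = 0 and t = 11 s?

30.5 m

Total distance travelled is ∫|v| dt — sum the magnitudes of each area piece.
0–5 s: v = 0 at t = 10/3 s; triangle areas 10 + 2.5 = 12.5 m
5–11 s: |-3| × 6 = 18 m
Total distance = 30.5 m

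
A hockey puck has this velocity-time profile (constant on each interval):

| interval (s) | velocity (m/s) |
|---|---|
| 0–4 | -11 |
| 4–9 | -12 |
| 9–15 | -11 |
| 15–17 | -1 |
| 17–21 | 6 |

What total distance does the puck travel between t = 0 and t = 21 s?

Distance (not displacement) is the total path length: add the absolute areas under v-t.
0–4 s: |-11| × 4 = 44 m
4–9 s: |-12| × 5 = 60 m
9–15 s: |-11| × 6 = 66 m
15–17 s: |-1| × 2 = 2 m
17–21 s: |6| × 4 = 24 m
Total distance = 196 m

196 m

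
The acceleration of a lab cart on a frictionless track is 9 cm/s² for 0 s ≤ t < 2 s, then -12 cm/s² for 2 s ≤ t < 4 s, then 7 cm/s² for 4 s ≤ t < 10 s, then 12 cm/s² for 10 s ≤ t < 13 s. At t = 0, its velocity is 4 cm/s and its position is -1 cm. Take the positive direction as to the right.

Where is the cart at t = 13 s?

333 cm

On each constant-a segment, Δv = aΔt and Δx = v₀Δt + ½aΔt²; chain segment to segment.
0–2 s: v starts 4 cm/s; Δx = 4·2 + ½·9·2² = 26 cm; v ends 22 cm/s.
2–4 s: v starts 22 cm/s; Δx = 22·2 + ½·-12·2² = 20 cm; v ends -2 cm/s.
4–10 s: v starts -2 cm/s; Δx = -2·6 + ½·7·6² = 114 cm; v ends 40 cm/s.
10–13 s: v starts 40 cm/s; Δx = 40·3 + ½·12·3² = 174 cm; v ends 76 cm/s.
x(13) = -1 + Σ Δx = 333 cm.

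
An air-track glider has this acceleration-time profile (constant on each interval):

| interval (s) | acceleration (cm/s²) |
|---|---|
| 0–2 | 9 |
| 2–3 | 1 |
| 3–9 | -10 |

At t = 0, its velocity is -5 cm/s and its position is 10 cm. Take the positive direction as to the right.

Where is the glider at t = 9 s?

On each constant-a segment, Δv = aΔt and Δx = v₀Δt + ½aΔt²; chain segment to segment.
0–2 s: v starts -5 cm/s; Δx = -5·2 + ½·9·2² = 8 cm; v ends 13 cm/s.
2–3 s: v starts 13 cm/s; Δx = 13·1 + ½·1·1² = 13.5 cm; v ends 14 cm/s.
3–9 s: v starts 14 cm/s; Δx = 14·6 + ½·-10·6² = -96 cm; v ends -46 cm/s.
x(9) = 10 + Σ Δx = -64.5 cm.

-64.5 cm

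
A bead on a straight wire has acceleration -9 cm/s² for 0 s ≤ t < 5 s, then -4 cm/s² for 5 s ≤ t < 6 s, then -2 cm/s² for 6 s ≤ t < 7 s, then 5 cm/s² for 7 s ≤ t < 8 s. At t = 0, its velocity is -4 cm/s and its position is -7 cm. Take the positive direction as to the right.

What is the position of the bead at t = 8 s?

-297 cm

On each constant-a segment, Δv = aΔt and Δx = v₀Δt + ½aΔt²; chain segment to segment.
0–5 s: v starts -4 cm/s; Δx = -4·5 + ½·-9·5² = -132.5 cm; v ends -49 cm/s.
5–6 s: v starts -49 cm/s; Δx = -49·1 + ½·-4·1² = -51 cm; v ends -53 cm/s.
6–7 s: v starts -53 cm/s; Δx = -53·1 + ½·-2·1² = -54 cm; v ends -55 cm/s.
7–8 s: v starts -55 cm/s; Δx = -55·1 + ½·5·1² = -52.5 cm; v ends -50 cm/s.
x(8) = -7 + Σ Δx = -297 cm.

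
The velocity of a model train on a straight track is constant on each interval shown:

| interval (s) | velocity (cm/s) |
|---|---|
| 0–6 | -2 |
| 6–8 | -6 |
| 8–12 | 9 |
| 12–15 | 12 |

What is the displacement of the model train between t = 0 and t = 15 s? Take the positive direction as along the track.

48 cm

Displacement is the signed area under the v-t curve.
0–6 s: -2 × 6 = -12 cm
6–8 s: -6 × 2 = -12 cm
8–12 s: 9 × 4 = 36 cm
12–15 s: 12 × 3 = 36 cm
Net displacement = 48 cm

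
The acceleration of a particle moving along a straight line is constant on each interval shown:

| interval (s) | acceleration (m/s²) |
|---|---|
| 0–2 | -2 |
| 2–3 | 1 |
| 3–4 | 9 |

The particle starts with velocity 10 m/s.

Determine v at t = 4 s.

Δv equals the area under the a-t graph; then v = v₀ + Δv.
0–2 s: -2 × 2 = -4 m/s
2–3 s: 1 × 1 = 1 m/s
3–4 s: 9 × 1 = 9 m/s
Δv = 6 m/s, so v(4) = 10 + (6) = 16 m/s.

16 m/s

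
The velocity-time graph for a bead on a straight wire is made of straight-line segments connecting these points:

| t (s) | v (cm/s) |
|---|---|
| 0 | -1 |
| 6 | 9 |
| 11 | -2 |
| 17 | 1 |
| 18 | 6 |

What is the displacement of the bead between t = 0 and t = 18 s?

Net displacement equals the area under the velocity-time graph (areas below the axis count negative).
0–6 s: ½(-1 + 9)(6) = 24 cm
6–11 s: ½(9 + -2)(5) = 17.5 cm
11–17 s: ½(-2 + 1)(6) = -3 cm
17–18 s: ½(1 + 6)(1) = 3.5 cm
Net displacement = 42 cm

42 cm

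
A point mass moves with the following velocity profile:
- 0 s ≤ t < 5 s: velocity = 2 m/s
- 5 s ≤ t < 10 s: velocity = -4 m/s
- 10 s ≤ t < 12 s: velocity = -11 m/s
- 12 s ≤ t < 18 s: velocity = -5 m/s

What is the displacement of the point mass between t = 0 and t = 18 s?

Displacement is the signed area under the v-t curve.
0–5 s: 2 × 5 = 10 m
5–10 s: -4 × 5 = -20 m
10–12 s: -11 × 2 = -22 m
12–18 s: -5 × 6 = -30 m
Net displacement = -62 m

-62 m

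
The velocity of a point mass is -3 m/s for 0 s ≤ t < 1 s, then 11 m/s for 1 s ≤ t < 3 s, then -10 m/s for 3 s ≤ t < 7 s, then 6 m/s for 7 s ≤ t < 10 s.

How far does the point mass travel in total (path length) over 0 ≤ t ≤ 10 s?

83 m

Distance (not displacement) is the total path length: add the absolute areas under v-t.
0–1 s: |-3| × 1 = 3 m
1–3 s: |11| × 2 = 22 m
3–7 s: |-10| × 4 = 40 m
7–10 s: |6| × 3 = 18 m
Total distance = 83 m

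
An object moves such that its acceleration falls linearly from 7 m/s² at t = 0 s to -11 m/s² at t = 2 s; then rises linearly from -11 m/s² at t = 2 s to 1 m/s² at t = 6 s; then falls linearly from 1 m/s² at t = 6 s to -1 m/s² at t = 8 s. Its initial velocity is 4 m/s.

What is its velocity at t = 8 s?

Δv equals the area under the a-t graph; then v = v₀ + Δv.
0–2 s: ½(7 + -11)(2) = -4 m/s
2–6 s: ½(-11 + 1)(4) = -20 m/s
6–8 s: ½(1 + -1)(2) = 0 m/s
Δv = -24 m/s, so v(8) = 4 + (-24) = -20 m/s.

-20 m/s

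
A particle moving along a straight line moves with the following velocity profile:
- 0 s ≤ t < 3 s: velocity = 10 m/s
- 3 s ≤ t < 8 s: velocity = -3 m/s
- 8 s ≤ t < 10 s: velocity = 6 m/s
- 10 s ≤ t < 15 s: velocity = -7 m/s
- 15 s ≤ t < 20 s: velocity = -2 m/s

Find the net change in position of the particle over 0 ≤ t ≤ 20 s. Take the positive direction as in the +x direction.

-18 m

Net displacement equals the area under the velocity-time graph (areas below the axis count negative).
0–3 s: 10 × 3 = 30 m
3–8 s: -3 × 5 = -15 m
8–10 s: 6 × 2 = 12 m
10–15 s: -7 × 5 = -35 m
15–20 s: -2 × 5 = -10 m
Net displacement = -18 m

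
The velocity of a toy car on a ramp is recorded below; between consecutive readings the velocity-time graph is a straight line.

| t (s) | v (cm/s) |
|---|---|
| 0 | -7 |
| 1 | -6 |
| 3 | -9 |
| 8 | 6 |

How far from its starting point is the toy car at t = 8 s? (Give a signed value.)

Displacement is the signed area under the v-t curve.
0–1 s: ½(-7 + -6)(1) = -6.5 cm
1–3 s: ½(-6 + -9)(2) = -15 cm
3–8 s: ½(-9 + 6)(5) = -7.5 cm
Net displacement = -29 cm

-29 cm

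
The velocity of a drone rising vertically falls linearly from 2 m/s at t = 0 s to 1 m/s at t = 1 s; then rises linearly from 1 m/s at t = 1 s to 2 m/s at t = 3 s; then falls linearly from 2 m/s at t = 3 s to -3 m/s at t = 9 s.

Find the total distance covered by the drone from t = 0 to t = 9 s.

12.3 m

Total distance travelled is ∫|v| dt — sum the magnitudes of each area piece.
0–1 s: |½(2 + 1)(1)| = 1.5 m
1–3 s: |½(1 + 2)(2)| = 3 m
3–9 s: v = 0 at t = 5.4 s; triangle areas 2.4 + 5.4 = 7.8 m
Total distance = 12.3 m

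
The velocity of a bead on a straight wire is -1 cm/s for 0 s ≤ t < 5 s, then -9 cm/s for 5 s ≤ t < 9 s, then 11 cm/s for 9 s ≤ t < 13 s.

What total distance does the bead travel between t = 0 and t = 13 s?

85 cm

Total distance travelled is ∫|v| dt — sum the magnitudes of each area piece.
0–5 s: |-1| × 5 = 5 cm
5–9 s: |-9| × 4 = 36 cm
9–13 s: |11| × 4 = 44 cm
Total distance = 85 cm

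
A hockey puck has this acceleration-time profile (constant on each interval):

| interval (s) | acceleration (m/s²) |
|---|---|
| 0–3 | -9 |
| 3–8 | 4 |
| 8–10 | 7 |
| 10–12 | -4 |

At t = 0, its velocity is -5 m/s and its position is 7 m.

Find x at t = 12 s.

-172.5 m

On each constant-a segment, Δv = aΔt and Δx = v₀Δt + ½aΔt²; chain segment to segment.
0–3 s: v starts -5 m/s; Δx = -5·3 + ½·-9·3² = -55.5 m; v ends -32 m/s.
3–8 s: v starts -32 m/s; Δx = -32·5 + ½·4·5² = -110 m; v ends -12 m/s.
8–10 s: v starts -12 m/s; Δx = -12·2 + ½·7·2² = -10 m; v ends 2 m/s.
10–12 s: v starts 2 m/s; Δx = 2·2 + ½·-4·2² = -4 m; v ends -6 m/s.
x(12) = 7 + Σ Δx = -172.5 m.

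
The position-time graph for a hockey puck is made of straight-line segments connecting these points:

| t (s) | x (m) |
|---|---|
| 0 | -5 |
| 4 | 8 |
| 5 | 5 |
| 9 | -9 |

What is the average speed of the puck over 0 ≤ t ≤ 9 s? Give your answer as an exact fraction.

10/3 m/s

Average speed = (total path length)/(elapsed time); on a piecewise-linear x-t graph the path length is Σ|Δx|.
0–4 s: |Δx| = |8 − -5| = 13 m
4–5 s: |Δx| = |5 − 8| = 3 m
5–9 s: |Δx| = |-9 − 5| = 14 m
Total path = 30 m; average speed = 30/9 = 10/3 m/s.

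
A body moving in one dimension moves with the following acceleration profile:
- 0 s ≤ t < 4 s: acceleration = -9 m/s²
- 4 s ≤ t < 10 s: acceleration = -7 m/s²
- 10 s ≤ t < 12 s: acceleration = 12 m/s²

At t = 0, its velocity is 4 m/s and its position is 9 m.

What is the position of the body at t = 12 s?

On each constant-a segment, Δv = aΔt and Δx = v₀Δt + ½aΔt²; chain segment to segment.
0–4 s: v starts 4 m/s; Δx = 4·4 + ½·-9·4² = -56 m; v ends -32 m/s.
4–10 s: v starts -32 m/s; Δx = -32·6 + ½·-7·6² = -318 m; v ends -74 m/s.
10–12 s: v starts -74 m/s; Δx = -74·2 + ½·12·2² = -124 m; v ends -50 m/s.
x(12) = 9 + Σ Δx = -489 m.

-489 m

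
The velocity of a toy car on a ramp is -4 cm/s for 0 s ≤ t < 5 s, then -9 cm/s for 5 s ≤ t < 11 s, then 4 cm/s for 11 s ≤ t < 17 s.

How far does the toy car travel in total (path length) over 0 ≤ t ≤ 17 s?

Total distance travelled is ∫|v| dt — sum the magnitudes of each area piece.
0–5 s: |-4| × 5 = 20 cm
5–11 s: |-9| × 6 = 54 cm
11–17 s: |4| × 6 = 24 cm
Total distance = 98 cm

98 cm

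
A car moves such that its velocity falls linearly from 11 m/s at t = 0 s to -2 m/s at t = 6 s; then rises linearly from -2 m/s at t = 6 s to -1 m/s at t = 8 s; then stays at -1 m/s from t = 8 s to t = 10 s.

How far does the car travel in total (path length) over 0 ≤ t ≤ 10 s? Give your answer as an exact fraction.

Distance (not displacement) is the total path length: add the absolute areas under v-t.
0–6 s: v = 0 at t = 66/13 s; triangle areas 363/13 + 12/13 = 375/13 m
6–8 s: |½(-2 + -1)(2)| = 3 m
8–10 s: |-1| × 2 = 2 m
Total distance = 440/13 m

440/13 m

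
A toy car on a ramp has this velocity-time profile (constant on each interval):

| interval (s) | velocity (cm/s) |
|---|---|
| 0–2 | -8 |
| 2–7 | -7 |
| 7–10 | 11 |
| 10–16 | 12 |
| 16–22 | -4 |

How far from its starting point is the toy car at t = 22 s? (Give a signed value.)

30 cm

Net displacement equals the area under the velocity-time graph (areas below the axis count negative).
0–2 s: -8 × 2 = -16 cm
2–7 s: -7 × 5 = -35 cm
7–10 s: 11 × 3 = 33 cm
10–16 s: 12 × 6 = 72 cm
16–22 s: -4 × 6 = -24 cm
Net displacement = 30 cm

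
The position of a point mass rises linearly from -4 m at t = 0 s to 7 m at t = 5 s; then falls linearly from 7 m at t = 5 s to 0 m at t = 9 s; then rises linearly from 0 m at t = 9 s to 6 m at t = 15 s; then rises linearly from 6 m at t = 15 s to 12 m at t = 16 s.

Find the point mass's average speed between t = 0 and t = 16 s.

Average speed = (total path length)/(elapsed time); on a piecewise-linear x-t graph the path length is Σ|Δx|.
0–5 s: |Δx| = |7 − -4| = 11 m
5–9 s: |Δx| = |0 − 7| = 7 m
9–15 s: |Δx| = |6 − 0| = 6 m
15–16 s: |Δx| = |12 − 6| = 6 m
Total path = 30 m; average speed = 30/16 = 1.875 m/s.

1.875 m/s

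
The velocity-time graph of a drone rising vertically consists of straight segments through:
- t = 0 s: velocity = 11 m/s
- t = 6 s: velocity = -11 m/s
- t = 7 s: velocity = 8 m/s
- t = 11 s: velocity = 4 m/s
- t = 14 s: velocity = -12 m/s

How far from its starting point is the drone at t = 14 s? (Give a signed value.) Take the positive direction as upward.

Displacement is the signed area under the v-t curve.
0–6 s: ½(11 + -11)(6) = 0 m
6–7 s: ½(-11 + 8)(1) = -1.5 m
7–11 s: ½(8 + 4)(4) = 24 m
11–14 s: ½(4 + -12)(3) = -12 m
Net displacement = 10.5 m

10.5 m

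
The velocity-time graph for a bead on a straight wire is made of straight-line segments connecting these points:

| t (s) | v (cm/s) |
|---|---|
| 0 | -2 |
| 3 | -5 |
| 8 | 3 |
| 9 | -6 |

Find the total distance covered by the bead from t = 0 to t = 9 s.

23.625 cm

Distance (not displacement) is the total path length: add the absolute areas under v-t.
0–3 s: |½(-2 + -5)(3)| = 10.5 cm
3–8 s: v = 0 at t = 6.125 s; triangle areas 7.8125 + 2.8125 = 10.625 cm
8–9 s: v = 0 at t = 25/3 s; triangle areas 0.5 + 2 = 2.5 cm
Total distance = 23.625 cm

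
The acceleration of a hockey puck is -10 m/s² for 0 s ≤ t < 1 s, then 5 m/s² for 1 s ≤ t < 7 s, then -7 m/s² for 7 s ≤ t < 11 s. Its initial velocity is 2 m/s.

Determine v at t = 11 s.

-6 m/s

Δv equals the area under the a-t graph; then v = v₀ + Δv.
0–1 s: -10 × 1 = -10 m/s
1–7 s: 5 × 6 = 30 m/s
7–11 s: -7 × 4 = -28 m/s
Δv = -8 m/s, so v(11) = 2 + (-8) = -6 m/s.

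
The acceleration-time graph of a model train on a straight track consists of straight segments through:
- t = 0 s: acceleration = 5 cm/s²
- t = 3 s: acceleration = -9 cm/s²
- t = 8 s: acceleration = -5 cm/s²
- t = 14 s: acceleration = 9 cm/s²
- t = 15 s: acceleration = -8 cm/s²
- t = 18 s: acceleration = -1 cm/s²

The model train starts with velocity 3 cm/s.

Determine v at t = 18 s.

Δv equals the area under the a-t graph; then v = v₀ + Δv.
0–3 s: ½(5 + -9)(3) = -6 cm/s
3–8 s: ½(-9 + -5)(5) = -35 cm/s
8–14 s: ½(-5 + 9)(6) = 12 cm/s
14–15 s: ½(9 + -8)(1) = 0.5 cm/s
15–18 s: ½(-8 + -1)(3) = -13.5 cm/s
Δv = -42 cm/s, so v(18) = 3 + (-42) = -39 cm/s.

-39 cm/s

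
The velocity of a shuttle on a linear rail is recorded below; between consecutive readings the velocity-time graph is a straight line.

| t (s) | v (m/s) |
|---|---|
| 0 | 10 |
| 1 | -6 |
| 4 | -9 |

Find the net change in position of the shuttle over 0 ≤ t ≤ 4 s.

Net displacement equals the area under the velocity-time graph (areas below the axis count negative).
0–1 s: ½(10 + -6)(1) = 2 m
1–4 s: ½(-6 + -9)(3) = -22.5 m
Net displacement = -20.5 m

-20.5 m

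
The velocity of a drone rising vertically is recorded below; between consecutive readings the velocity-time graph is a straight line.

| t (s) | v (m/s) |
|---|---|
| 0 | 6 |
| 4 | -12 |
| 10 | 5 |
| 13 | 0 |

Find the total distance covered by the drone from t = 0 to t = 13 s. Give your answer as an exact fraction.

1949/34 m

Total distance travelled is ∫|v| dt — sum the magnitudes of each area piece.
0–4 s: v = 0 at t = 4/3 s; triangle areas 4 + 16 = 20 m
4–10 s: v = 0 at t = 140/17 s; triangle areas 432/17 + 75/17 = 507/17 m
10–13 s: |½(5 + 0)(3)| = 7.5 m
Total distance = 1949/34 m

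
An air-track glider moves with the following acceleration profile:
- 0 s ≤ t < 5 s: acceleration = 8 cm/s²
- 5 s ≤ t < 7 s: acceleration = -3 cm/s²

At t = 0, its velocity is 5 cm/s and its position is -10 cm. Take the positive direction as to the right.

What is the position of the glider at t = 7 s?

On each constant-a segment, Δv = aΔt and Δx = v₀Δt + ½aΔt²; chain segment to segment.
0–5 s: v starts 5 cm/s; Δx = 5·5 + ½·8·5² = 125 cm; v ends 45 cm/s.
5–7 s: v starts 45 cm/s; Δx = 45·2 + ½·-3·2² = 84 cm; v ends 39 cm/s.
x(7) = -10 + Σ Δx = 199 cm.

199 cm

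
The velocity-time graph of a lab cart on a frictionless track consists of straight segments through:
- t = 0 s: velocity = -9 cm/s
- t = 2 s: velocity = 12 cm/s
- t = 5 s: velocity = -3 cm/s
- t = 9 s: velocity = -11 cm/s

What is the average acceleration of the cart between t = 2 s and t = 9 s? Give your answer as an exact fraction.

-23/7 cm/s²

Average acceleration = Δv/Δt = (-11 − 12)/(9 − 2) = -23/7 cm/s².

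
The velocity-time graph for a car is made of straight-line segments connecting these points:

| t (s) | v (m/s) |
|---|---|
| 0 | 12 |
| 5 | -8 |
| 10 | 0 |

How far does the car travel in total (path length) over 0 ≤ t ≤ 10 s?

46 m

Distance (not displacement) is the total path length: add the absolute areas under v-t.
0–5 s: v = 0 at t = 3 s; triangle areas 18 + 8 = 26 m
5–10 s: |½(-8 + 0)(5)| = 20 m
Total distance = 46 m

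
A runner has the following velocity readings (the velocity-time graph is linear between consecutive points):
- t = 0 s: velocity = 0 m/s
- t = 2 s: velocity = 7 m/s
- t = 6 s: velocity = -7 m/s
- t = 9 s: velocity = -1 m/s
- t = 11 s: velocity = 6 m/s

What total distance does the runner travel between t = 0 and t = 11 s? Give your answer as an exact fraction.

268/7 m

Total distance travelled is ∫|v| dt — sum the magnitudes of each area piece.
0–2 s: |½(0 + 7)(2)| = 7 m
2–6 s: v = 0 at t = 4 s; triangle areas 7 + 7 = 14 m
6–9 s: |½(-7 + -1)(3)| = 12 m
9–11 s: v = 0 at t = 65/7 s; triangle areas 1/7 + 36/7 = 37/7 m
Total distance = 268/7 m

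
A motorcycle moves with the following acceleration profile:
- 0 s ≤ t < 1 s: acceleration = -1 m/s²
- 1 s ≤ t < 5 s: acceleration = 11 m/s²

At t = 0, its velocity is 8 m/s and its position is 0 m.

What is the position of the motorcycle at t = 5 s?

On each constant-a segment, Δv = aΔt and Δx = v₀Δt + ½aΔt²; chain segment to segment.
0–1 s: v starts 8 m/s; Δx = 8·1 + ½·-1·1² = 7.5 m; v ends 7 m/s.
1–5 s: v starts 7 m/s; Δx = 7·4 + ½·11·4² = 116 m; v ends 51 m/s.
x(5) = 0 + Σ Δx = 123.5 m.

123.5 m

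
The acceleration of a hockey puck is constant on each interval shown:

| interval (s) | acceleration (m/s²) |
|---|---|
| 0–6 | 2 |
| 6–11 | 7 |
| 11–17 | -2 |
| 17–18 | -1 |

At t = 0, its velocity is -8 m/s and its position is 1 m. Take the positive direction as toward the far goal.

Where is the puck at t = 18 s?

321 m

On each constant-a segment, Δv = aΔt and Δx = v₀Δt + ½aΔt²; chain segment to segment.
0–6 s: v starts -8 m/s; Δx = -8·6 + ½·2·6² = -12 m; v ends 4 m/s.
6–11 s: v starts 4 m/s; Δx = 4·5 + ½·7·5² = 107.5 m; v ends 39 m/s.
11–17 s: v starts 39 m/s; Δx = 39·6 + ½·-2·6² = 198 m; v ends 27 m/s.
17–18 s: v starts 27 m/s; Δx = 27·1 + ½·-1·1² = 26.5 m; v ends 26 m/s.
x(18) = 1 + Σ Δx = 321 m.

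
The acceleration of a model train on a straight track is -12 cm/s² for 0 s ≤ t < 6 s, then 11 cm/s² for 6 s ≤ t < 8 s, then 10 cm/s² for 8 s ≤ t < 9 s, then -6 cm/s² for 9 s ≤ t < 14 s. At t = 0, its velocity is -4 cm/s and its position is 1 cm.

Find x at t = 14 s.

On each constant-a segment, Δv = aΔt and Δx = v₀Δt + ½aΔt²; chain segment to segment.
0–6 s: v starts -4 cm/s; Δx = -4·6 + ½·-12·6² = -240 cm; v ends -76 cm/s.
6–8 s: v starts -76 cm/s; Δx = -76·2 + ½·11·2² = -130 cm; v ends -54 cm/s.
8–9 s: v starts -54 cm/s; Δx = -54·1 + ½·10·1² = -49 cm; v ends -44 cm/s.
9–14 s: v starts -44 cm/s; Δx = -44·5 + ½·-6·5² = -295 cm; v ends -74 cm/s.
x(14) = 1 + Σ Δx = -713 cm.

-713 cm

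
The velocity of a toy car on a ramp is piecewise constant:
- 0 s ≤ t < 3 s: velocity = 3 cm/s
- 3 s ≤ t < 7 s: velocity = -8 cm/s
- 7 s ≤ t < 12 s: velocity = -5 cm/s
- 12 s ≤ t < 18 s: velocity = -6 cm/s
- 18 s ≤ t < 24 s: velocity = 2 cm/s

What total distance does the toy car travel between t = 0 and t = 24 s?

114 cm

Total distance travelled is ∫|v| dt — sum the magnitudes of each area piece.
0–3 s: |3| × 3 = 9 cm
3–7 s: |-8| × 4 = 32 cm
7–12 s: |-5| × 5 = 25 cm
12–18 s: |-6| × 6 = 36 cm
18–24 s: |2| × 6 = 12 cm
Total distance = 114 cm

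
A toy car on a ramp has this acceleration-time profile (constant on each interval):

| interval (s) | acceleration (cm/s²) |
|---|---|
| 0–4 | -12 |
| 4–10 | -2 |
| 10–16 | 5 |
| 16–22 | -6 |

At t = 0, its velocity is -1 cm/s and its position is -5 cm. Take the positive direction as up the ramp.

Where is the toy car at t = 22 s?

On each constant-a segment, Δv = aΔt and Δx = v₀Δt + ½aΔt²; chain segment to segment.
0–4 s: v starts -1 cm/s; Δx = -1·4 + ½·-12·4² = -100 cm; v ends -49 cm/s.
4–10 s: v starts -49 cm/s; Δx = -49·6 + ½·-2·6² = -330 cm; v ends -61 cm/s.
10–16 s: v starts -61 cm/s; Δx = -61·6 + ½·5·6² = -276 cm; v ends -31 cm/s.
16–22 s: v starts -31 cm/s; Δx = -31·6 + ½·-6·6² = -294 cm; v ends -67 cm/s.
x(22) = -5 + Σ Δx = -1005 cm.

-1005 cm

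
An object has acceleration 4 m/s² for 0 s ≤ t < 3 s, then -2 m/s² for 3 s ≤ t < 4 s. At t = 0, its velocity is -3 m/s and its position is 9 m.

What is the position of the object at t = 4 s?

26 m

On each constant-a segment, Δv = aΔt and Δx = v₀Δt + ½aΔt²; chain segment to segment.
0–3 s: v starts -3 m/s; Δx = -3·3 + ½·4·3² = 9 m; v ends 9 m/s.
3–4 s: v starts 9 m/s; Δx = 9·1 + ½·-2·1² = 8 m; v ends 7 m/s.
x(4) = 9 + Σ Δx = 26 m.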